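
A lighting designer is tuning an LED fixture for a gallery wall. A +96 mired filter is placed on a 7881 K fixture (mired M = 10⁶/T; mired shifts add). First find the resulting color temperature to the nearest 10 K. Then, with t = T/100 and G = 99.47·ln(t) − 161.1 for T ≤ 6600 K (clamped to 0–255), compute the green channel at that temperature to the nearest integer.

217

M_in = 10⁶/7881 = 126.89; M_out = 126.89 + (+96) = 222.89.
T_out = 10⁶/222.89 = 4486.6 K → 4490 K; t = 44.9.
G = 99.47·ln 44.9 − 161.1 = 99.47·3.8044 − 161.1 = 217.327.
Rounded: 217.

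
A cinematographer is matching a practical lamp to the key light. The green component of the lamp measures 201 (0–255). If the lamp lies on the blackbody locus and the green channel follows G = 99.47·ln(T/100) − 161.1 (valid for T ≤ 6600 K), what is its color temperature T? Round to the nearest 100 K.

3800 K

ln t = (201 + 161.1) / 99.47 = 3.6403.
t = e^3.6403 = 38.103.
T = 100·t = 3810 K → 3800 K to the nearest 100 K.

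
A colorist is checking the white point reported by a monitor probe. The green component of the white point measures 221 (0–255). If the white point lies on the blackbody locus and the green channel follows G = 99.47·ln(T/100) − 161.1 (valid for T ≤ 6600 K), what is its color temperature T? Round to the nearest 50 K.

4650 K

ln t = (221 + 161.1) / 99.47 = 3.8414.
t = e^3.8414 = 46.589.
T = 100·t = 4659 K → 4650 K to the nearest 50 K.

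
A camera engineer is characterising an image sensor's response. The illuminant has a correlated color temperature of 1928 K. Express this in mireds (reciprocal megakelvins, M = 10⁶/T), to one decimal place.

M = 10⁶ / 1928 = 518.672 → 518.7 mireds.

518.7 mireds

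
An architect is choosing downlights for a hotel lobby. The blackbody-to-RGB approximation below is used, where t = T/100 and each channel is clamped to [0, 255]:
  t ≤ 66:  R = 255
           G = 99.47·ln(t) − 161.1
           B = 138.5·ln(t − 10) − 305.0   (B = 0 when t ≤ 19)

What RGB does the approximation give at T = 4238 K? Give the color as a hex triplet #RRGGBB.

#FFD4B1

t = 4238/100 = 42.38; the t ≤ 66 branch applies.
R = 255 by definition for t ≤ 66.
G = 99.47·ln 42.38 − 161.1 = 99.47·3.7467 − 161.1 = 211.582.
B = 138.5·ln(42.38 − 10) − 305.0 = 138.5·ln 32.38 − 305.0 = 138.5·3.4775 − 305.0 = 176.639.
Rounded: (255, 212, 177).
In hex: #FFD4B1.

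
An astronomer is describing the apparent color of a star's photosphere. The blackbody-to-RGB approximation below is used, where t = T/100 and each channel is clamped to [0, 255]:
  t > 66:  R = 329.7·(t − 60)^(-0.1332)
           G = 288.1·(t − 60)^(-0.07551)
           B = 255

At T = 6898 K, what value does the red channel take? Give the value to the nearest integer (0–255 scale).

246

t = 6898/100 = 68.98; the t > 66 branch applies.
R = 329.7·(68.98 − 60)^(-0.1332) = 329.7·8.98^(-0.1332) = 329.7·0.74649 = 246.118.
Rounded: 246.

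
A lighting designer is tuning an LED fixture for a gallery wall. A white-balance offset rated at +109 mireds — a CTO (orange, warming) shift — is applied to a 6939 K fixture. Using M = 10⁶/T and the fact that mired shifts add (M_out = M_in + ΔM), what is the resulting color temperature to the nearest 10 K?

3950 K

M_in = 10⁶/6939 = 144.11 mireds.
M_out = 144.11 + (+109) = 253.11 mireds.
T_out = 10⁶/253.11 = 3950.8 K → 3950 K.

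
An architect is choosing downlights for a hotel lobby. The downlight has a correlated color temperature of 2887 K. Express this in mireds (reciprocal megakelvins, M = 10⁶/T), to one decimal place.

346.4 mireds

M = 10⁶ / 2887 = 346.380 → 346.4 mireds.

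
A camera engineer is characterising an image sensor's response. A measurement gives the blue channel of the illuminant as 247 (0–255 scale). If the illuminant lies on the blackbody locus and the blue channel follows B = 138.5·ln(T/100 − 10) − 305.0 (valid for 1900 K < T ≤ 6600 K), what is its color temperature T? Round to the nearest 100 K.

6400 K

ln(t − 10) = (247 + 305.0) / 138.5 = 3.9856.
t − 10 = e^3.9856 = 53.815, so t = 63.815.
T = 100·t = 6382 K → 6400 K to the nearest 100 K.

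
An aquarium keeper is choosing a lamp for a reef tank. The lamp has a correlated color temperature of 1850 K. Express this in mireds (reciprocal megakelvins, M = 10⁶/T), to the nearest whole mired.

M = 10⁶ / 1850 = 540.541 → 541 mireds.

541 mireds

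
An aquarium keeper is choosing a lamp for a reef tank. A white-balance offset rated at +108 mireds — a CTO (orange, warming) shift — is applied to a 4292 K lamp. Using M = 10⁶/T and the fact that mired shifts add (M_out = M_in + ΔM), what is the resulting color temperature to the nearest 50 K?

M_in = 10⁶/4292 = 232.99 mireds.
M_out = 232.99 + (+108) = 340.99 mireds.
T_out = 10⁶/340.99 = 2932.6 K → 2950 K.

2950 K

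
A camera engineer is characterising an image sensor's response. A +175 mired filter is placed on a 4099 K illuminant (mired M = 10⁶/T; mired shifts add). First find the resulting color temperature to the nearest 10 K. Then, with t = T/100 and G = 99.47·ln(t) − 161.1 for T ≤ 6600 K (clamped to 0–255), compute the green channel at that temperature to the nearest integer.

M_in = 10⁶/4099 = 243.96; M_out = 243.96 + (+175) = 418.96.
T_out = 10⁶/418.96 = 2386.9 K → 2390 K; t = 23.9.
G = 99.47·ln 23.9 − 161.1 = 99.47·3.1739 − 161.1 = 154.606.
Rounded: 155.

155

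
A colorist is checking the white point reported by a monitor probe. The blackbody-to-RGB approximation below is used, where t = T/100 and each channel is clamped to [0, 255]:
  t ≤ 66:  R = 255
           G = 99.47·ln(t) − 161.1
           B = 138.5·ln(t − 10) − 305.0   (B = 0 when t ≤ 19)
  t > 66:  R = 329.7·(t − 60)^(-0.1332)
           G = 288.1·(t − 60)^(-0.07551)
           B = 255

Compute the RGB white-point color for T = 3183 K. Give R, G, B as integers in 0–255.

t = 3183/100 = 31.83; the t ≤ 66 branch applies.
R = 255 by definition for t ≤ 66.
G = 99.47·ln 31.83 − 161.1 = 99.47·3.4604 − 161.1 = 183.107.
B = 138.5·ln(31.83 − 10) − 305.0 = 138.5·ln 21.83 − 305.0 = 138.5·3.0833 − 305.0 = 122.035.
Rounded: (255, 183, 122).

R=255, G=183, B=122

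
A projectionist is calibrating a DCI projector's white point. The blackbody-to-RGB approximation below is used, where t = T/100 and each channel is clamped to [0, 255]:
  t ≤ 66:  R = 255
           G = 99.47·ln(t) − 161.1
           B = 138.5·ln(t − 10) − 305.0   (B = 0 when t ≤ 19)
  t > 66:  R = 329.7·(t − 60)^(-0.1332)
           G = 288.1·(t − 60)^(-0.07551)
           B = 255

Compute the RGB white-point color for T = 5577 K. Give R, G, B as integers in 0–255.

R=255, G=239, B=225

t = 5577/100 = 55.77; the t ≤ 66 branch applies.
R = 255 by definition for t ≤ 66.
G = 99.47·ln 55.77 − 161.1 = 99.47·4.0212 − 161.1 = 238.892.
B = 138.5·ln(55.77 − 10) − 305.0 = 138.5·ln 45.77 − 305.0 = 138.5·3.8236 − 305.0 = 224.573.
Rounded: (255, 239, 225).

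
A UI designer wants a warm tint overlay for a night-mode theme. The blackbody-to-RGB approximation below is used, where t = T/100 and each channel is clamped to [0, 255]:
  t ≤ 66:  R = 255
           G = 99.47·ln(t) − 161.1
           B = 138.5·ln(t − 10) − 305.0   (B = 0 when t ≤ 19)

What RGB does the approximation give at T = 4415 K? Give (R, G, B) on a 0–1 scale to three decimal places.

(1.000, 0.846, 0.722)

t = 4415/100 = 44.15; the t ≤ 66 branch applies.
R = 255 by definition for t ≤ 66.
G = 99.47·ln 44.15 − 161.1 = 99.47·3.7876 − 161.1 = 215.652.
B = 138.5·ln(44.15 − 10) − 305.0 = 138.5·ln 34.15 − 305.0 = 138.5·3.5308 − 305.0 = 184.011.
Dividing each by 255: (1.0000, 0.8457, 0.7216) → (1.000, 0.846, 0.722).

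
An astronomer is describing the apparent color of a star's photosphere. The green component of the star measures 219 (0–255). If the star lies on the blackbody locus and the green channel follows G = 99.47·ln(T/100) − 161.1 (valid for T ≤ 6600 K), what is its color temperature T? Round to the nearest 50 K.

ln t = (219 + 161.1) / 99.47 = 3.8213.
t = e^3.8213 = 45.661.
T = 100·t = 4566 K → 4550 K to the nearest 50 K.

4550 K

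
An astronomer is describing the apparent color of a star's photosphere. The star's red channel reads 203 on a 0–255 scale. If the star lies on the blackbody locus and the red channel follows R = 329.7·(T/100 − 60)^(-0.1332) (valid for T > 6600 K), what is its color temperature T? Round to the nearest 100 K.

(t − 60)^(-0.1332) = 203/329.7 = 0.61571.
t − 60 = 0.61571^(1/-0.1332) = 0.61571^(-7.508) = 38.129, so t = 98.129.
T = 100·t = 9813 K → 9800 K to the nearest 100 K.

9800 K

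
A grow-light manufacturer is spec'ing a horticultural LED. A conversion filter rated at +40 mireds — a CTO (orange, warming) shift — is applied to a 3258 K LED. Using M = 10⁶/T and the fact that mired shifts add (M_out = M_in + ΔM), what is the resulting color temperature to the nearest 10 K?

M_in = 10⁶/3258 = 306.94 mireds.
M_out = 306.94 + (+40) = 346.94 mireds.
T_out = 10⁶/346.94 = 2882.4 K → 2880 K.

2880 K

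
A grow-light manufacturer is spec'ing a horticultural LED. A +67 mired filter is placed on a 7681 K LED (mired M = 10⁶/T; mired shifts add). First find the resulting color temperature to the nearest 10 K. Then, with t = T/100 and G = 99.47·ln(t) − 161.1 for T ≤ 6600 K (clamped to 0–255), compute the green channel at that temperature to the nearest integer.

M_in = 10⁶/7681 = 130.19; M_out = 130.19 + (+67) = 197.19.
T_out = 10⁶/197.19 = 5071.2 K → 5070 K; t = 50.7.
G = 99.47·ln 50.7 − 161.1 = 99.47·3.9259 − 161.1 = 229.412.
Rounded: 229.

229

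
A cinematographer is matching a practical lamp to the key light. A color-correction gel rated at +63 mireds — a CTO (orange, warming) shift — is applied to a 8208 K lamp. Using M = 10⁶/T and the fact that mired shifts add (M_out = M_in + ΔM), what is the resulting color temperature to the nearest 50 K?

M_in = 10⁶/8208 = 121.83 mireds.
M_out = 121.83 + (+63) = 184.83 mireds.
T_out = 10⁶/184.83 = 5410.3 K → 5400 K.

5400 K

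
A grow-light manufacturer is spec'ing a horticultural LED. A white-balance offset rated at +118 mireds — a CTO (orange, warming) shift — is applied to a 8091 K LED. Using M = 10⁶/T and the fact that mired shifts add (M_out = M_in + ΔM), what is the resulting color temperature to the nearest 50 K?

M_in = 10⁶/8091 = 123.59 mireds.
M_out = 123.59 + (+118) = 241.59 mireds.
T_out = 10⁶/241.59 = 4139.2 K → 4150 K.

4150 K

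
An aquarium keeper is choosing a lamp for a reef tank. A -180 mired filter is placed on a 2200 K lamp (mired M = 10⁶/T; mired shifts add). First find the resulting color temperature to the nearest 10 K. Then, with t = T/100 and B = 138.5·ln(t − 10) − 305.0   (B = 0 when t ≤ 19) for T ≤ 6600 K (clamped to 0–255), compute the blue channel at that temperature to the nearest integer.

148

M_in = 10⁶/2200 = 454.55; M_out = 454.55 + (-180) = 274.55.
T_out = 10⁶/274.55 = 3642.4 K → 3640 K; t = 36.4.
B = 138.5·ln(36.4 − 10) − 305.0 = 138.5·ln 26.4 − 305.0 = 138.5·3.2734 − 305.0 = 148.361.
Rounded: 148.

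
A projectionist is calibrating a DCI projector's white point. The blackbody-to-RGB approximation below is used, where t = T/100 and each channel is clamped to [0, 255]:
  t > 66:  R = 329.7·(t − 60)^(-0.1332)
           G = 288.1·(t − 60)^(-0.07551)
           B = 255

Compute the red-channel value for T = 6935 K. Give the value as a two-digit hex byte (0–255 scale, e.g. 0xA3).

t = 6935/100 = 69.35; the t > 66 branch applies.
R = 329.7·(69.35 − 60)^(-0.1332) = 329.7·9.35^(-0.1332) = 329.7·0.74249 = 244.797.
Rounded: 245; in hex, 0xF5.

0xF5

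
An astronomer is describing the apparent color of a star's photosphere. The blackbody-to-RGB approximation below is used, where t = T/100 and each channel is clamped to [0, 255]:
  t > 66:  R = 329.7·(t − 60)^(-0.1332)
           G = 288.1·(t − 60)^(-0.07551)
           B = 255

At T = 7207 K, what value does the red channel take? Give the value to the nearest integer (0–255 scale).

237

t = 7207/100 = 72.07; the t > 66 branch applies.
R = 329.7·(72.07 − 60)^(-0.1332) = 329.7·12.07^(-0.1332) = 329.7·0.71766 = 236.611.
Rounded: 237.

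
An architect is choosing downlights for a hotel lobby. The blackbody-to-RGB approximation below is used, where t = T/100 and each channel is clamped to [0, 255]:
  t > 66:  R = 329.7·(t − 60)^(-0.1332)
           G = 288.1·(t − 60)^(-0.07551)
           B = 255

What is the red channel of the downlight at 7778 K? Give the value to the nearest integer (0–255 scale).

t = 7778/100 = 77.78; the t > 66 branch applies.
R = 329.7·(77.78 − 60)^(-0.1332) = 329.7·17.78^(-0.1332) = 329.7·0.68157 = 224.713.
Rounded: 225.

225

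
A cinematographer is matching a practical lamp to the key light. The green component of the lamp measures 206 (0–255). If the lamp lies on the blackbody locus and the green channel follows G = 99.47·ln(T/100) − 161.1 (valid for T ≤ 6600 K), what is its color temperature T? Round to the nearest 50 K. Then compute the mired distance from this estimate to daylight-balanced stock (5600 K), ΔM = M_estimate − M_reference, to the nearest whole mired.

ln t = (206 + 161.1) / 99.47 = 3.6906.
t = e^3.6906 = 40.067.
T = 100·t = 4007 K → 4000 K to the nearest 50 K.
M_estimate = 10⁶/4000 = 250.00; M_reference = 10⁶/5600 = 178.57.
ΔM = 250.00 − 178.57 = 71.43 → +71 mireds.

+71 mireds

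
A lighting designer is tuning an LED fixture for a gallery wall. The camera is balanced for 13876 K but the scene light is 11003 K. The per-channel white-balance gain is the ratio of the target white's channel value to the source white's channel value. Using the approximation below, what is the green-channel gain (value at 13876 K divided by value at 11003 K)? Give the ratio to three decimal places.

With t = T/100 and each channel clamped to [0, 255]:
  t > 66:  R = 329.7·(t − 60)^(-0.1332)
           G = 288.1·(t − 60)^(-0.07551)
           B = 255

At 11003 K (t = 110.03):
  G = 288.1·(110.03 − 60)^(-0.07551) = 288.1·50.03^(-0.07551) = 288.1·0.74420 = 214.405.
At 13876 K (t = 138.76):
  G = 288.1·(138.76 − 60)^(-0.07551) = 288.1·78.76^(-0.07551) = 288.1·0.71913 = 207.183.
Gain = 207.183 / 214.405 = 0.9663 → 0.966.

0.966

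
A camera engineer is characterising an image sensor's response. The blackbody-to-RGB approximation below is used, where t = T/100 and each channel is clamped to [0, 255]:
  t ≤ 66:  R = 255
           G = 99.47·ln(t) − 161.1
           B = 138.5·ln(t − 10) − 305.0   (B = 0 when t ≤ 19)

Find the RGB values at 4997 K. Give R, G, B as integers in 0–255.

t = 4997/100 = 49.97; the t ≤ 66 branch applies.
R = 255 by definition for t ≤ 66.
G = 99.47·ln 49.97 − 161.1 = 99.47·3.9114 − 161.1 = 227.969.
B = 138.5·ln(49.97 − 10) − 305.0 = 138.5·ln 39.97 − 305.0 = 138.5·3.6881 − 305.0 = 205.806.
Rounded: (255, 228, 206).

R=255, G=228, B=206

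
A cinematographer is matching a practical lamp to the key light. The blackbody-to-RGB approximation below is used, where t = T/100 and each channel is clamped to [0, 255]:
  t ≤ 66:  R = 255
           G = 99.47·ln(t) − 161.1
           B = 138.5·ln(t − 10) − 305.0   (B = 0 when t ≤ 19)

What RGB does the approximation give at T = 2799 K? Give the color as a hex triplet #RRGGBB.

t = 2799/100 = 27.99; the t ≤ 66 branch applies.
R = 255 by definition for t ≤ 66.
G = 99.47·ln 27.99 − 161.1 = 99.47·3.3318 − 161.1 = 170.319.
B = 138.5·ln(27.99 − 10) − 305.0 = 138.5·ln 17.99 − 305.0 = 138.5·2.8898 − 305.0 = 95.240.
Rounded: (255, 170, 95).
In hex: #FFAA5F.

#FFAA5F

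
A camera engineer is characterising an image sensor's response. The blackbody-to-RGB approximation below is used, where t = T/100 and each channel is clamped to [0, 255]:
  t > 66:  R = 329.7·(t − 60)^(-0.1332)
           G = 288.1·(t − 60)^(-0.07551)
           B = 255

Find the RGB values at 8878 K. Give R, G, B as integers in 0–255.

R=211, G=224, B=255

t = 8878/100 = 88.78; the t > 66 branch applies.
R = 329.7·(88.78 − 60)^(-0.1332) = 329.7·28.78^(-0.1332) = 329.7·0.63922 = 210.750.
G = 288.1·(88.78 − 60)^(-0.07551) = 288.1·28.78^(-0.07551) = 288.1·0.77593 = 223.546.
B = 255 by definition for t > 66.
Rounded: (211, 224, 255).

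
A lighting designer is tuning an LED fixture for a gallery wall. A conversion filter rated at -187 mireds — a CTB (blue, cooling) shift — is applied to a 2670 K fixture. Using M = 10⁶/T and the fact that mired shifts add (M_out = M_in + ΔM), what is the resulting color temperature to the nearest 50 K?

5350 K

M_in = 10⁶/2670 = 374.53 mireds.
M_out = 374.53 + (-187) = 187.53 mireds.
T_out = 10⁶/187.53 = 5332.4 K → 5350 K.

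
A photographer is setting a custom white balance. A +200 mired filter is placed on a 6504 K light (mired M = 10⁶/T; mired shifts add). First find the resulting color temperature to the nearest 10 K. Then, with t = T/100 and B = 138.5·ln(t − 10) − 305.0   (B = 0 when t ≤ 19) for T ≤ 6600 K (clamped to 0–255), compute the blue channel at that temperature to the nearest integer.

98

M_in = 10⁶/6504 = 153.75; M_out = 153.75 + (+200) = 353.75.
T_out = 10⁶/353.75 = 2826.8 K → 2830 K; t = 28.3.
B = 138.5·ln(28.3 − 10) − 305.0 = 138.5·ln 18.3 − 305.0 = 138.5·2.9069 − 305.0 = 97.606.
Rounded: 98.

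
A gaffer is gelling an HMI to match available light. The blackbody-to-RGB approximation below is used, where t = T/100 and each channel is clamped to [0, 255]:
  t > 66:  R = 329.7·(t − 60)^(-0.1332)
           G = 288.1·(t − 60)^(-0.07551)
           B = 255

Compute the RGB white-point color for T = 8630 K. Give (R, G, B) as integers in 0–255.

(213, 225, 255)

t = 8630/100 = 86.3; the t > 66 branch applies.
R = 329.7·(86.3 − 60)^(-0.1332) = 329.7·26.3^(-0.1332) = 329.7·0.64694 = 213.295.
G = 288.1·(86.3 − 60)^(-0.07551) = 288.1·26.3^(-0.07551) = 288.1·0.78123 = 225.072.
B = 255 by definition for t > 66.
Rounded: (213, 225, 255).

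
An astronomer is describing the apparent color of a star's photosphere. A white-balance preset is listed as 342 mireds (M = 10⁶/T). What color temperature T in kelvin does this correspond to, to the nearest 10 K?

2920 K

T = 10⁶ / 342 = 2923.98 K → 2920 K.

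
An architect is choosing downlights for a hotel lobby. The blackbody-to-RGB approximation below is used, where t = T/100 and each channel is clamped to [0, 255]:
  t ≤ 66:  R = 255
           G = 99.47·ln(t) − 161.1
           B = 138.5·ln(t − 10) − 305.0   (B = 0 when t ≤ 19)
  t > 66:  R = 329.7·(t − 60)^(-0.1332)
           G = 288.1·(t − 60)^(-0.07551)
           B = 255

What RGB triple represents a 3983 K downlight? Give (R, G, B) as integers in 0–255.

(255, 205, 165)

t = 3983/100 = 39.83; the t ≤ 66 branch applies.
R = 255 by definition for t ≤ 66.
G = 99.47·ln 39.83 − 161.1 = 99.47·3.6846 − 161.1 = 205.409.
B = 138.5·ln(39.83 − 10) − 305.0 = 138.5·ln 29.83 − 305.0 = 138.5·3.3955 − 305.0 = 165.279.
Rounded: (255, 205, 165).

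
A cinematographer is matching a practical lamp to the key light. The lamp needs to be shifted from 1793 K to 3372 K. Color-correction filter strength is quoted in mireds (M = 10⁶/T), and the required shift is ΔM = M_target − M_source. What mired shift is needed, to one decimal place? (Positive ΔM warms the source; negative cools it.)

M_source = 10⁶/1793 = 557.724; M_target = 10⁶/3372 = 296.560.
ΔM = 296.560 − 557.724 = -261.165 → -261.2 mireds, a cooling shift.

-261.2 mireds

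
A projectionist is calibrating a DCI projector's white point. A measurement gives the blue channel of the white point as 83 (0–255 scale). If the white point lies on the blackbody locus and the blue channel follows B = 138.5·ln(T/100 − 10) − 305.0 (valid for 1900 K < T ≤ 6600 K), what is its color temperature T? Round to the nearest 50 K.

2650 K

ln(t − 10) = (83 + 305.0) / 138.5 = 2.8014.
t − 10 = e^2.8014 = 16.468, so t = 26.468.
T = 100·t = 2647 K → 2650 K to the nearest 50 K.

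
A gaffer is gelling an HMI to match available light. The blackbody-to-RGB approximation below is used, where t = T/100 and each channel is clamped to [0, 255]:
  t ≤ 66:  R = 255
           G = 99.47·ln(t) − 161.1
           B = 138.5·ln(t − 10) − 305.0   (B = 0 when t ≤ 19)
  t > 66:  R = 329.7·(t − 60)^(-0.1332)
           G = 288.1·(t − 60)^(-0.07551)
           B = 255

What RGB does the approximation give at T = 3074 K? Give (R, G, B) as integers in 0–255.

(255, 180, 115)

t = 3074/100 = 30.74; the t ≤ 66 branch applies.
R = 255 by definition for t ≤ 66.
G = 99.47·ln 30.74 − 161.1 = 99.47·3.4256 − 161.1 = 179.641.
B = 138.5·ln(30.74 − 10) − 305.0 = 138.5·ln 20.74 − 305.0 = 138.5·3.0321 − 305.0 = 114.941.
Rounded: (255, 180, 115).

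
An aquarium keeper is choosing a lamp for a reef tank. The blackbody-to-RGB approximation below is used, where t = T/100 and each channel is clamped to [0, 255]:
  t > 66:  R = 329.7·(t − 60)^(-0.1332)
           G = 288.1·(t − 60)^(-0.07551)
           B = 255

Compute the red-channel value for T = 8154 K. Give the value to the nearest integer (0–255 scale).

t = 8154/100 = 81.54; the t > 66 branch applies.
R = 329.7·(81.54 − 60)^(-0.1332) = 329.7·21.54^(-0.1332) = 329.7·0.66437 = 219.044.
Rounded: 219.

219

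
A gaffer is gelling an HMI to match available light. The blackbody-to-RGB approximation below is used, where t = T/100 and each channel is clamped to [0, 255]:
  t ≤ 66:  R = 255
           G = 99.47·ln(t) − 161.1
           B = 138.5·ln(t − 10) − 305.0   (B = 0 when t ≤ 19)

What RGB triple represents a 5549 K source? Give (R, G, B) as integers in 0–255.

t = 5549/100 = 55.49; the t ≤ 66 branch applies.
R = 255 by definition for t ≤ 66.
G = 99.47·ln 55.49 − 161.1 = 99.47·4.0162 − 161.1 = 238.392.
B = 138.5·ln(55.49 − 10) − 305.0 = 138.5·ln 45.49 − 305.0 = 138.5·3.8175 − 305.0 = 223.723.
Rounded: (255, 238, 224).

(255, 238, 224)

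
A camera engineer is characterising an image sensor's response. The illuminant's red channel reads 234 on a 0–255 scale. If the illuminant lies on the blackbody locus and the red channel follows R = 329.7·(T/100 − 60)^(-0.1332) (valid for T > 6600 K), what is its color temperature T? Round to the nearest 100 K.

7300 K

(t − 60)^(-0.1332) = 234/329.7 = 0.70974.
t − 60 = 0.70974^(1/-0.1332) = 0.70974^(-7.508) = 13.119, so t = 73.119.
T = 100·t = 7312 K → 7300 K to the nearest 100 K.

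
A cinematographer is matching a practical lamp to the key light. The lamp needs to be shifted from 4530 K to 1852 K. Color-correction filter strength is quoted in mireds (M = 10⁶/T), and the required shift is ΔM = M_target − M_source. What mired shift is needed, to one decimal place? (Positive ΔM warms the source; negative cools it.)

M_source = 10⁶/4530 = 220.751; M_target = 10⁶/1852 = 539.957.
ΔM = 539.957 − 220.751 = 319.206 → +319.2 mireds, a warming shift.

+319.2 mireds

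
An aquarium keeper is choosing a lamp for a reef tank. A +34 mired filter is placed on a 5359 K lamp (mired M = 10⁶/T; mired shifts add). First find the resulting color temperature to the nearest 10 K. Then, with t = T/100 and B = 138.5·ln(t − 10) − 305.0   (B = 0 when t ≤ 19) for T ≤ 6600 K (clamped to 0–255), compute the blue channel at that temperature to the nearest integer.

M_in = 10⁶/5359 = 186.60; M_out = 186.60 + (+34) = 220.60.
T_out = 10⁶/220.60 = 4533.1 K → 4530 K; t = 45.3.
B = 138.5·ln(45.3 − 10) − 305.0 = 138.5·ln 35.3 − 305.0 = 138.5·3.5639 − 305.0 = 188.598.
Rounded: 189.

189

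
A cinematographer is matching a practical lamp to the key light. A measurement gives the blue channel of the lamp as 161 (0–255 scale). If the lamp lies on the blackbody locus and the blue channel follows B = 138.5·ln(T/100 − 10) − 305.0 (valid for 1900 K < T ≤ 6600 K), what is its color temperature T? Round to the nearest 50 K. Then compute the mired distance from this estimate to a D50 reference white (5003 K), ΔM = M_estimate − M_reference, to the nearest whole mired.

+57 mireds

ln(t − 10) = (161 + 305.0) / 138.5 = 3.3646.
t − 10 = e^3.3646 = 28.923, so t = 38.923.
T = 100·t = 3892 K → 3900 K to the nearest 50 K.
M_estimate = 10⁶/3900 = 256.41; M_reference = 10⁶/5003 = 199.88.
ΔM = 256.41 − 199.88 = 56.53 → +57 mireds.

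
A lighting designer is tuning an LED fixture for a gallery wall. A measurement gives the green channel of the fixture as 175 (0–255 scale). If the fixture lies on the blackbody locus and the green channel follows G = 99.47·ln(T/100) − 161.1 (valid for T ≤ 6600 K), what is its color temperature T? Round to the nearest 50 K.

2950 K

ln t = (175 + 161.1) / 99.47 = 3.3789.
t = e^3.3789 = 29.339.
T = 100·t = 2934 K → 2950 K to the nearest 50 K.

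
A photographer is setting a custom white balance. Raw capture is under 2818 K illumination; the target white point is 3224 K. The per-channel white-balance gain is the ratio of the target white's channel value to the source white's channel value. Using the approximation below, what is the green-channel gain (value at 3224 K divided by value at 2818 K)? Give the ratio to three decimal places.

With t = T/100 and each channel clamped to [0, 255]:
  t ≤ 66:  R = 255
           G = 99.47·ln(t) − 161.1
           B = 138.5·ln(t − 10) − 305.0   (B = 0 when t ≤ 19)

At 2818 K (t = 28.18):
  G = 99.47·ln 28.18 − 161.1 = 99.47·3.3386 − 161.1 = 170.992.
At 3224 K (t = 32.24):
  G = 99.47·ln 32.24 − 161.1 = 99.47·3.4732 − 161.1 = 184.380.
Gain = 184.380 / 170.992 = 1.0783 → 1.078.

1.078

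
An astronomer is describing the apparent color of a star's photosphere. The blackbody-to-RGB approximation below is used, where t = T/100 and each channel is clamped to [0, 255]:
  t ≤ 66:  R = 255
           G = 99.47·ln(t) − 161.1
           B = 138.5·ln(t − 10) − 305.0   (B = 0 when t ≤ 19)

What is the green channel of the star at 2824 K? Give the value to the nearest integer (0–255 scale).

171

t = 2824/100 = 28.24; the t ≤ 66 branch applies.
G = 99.47·ln 28.24 − 161.1 = 99.47·3.3407 − 161.1 = 171.203.
Rounded: 171.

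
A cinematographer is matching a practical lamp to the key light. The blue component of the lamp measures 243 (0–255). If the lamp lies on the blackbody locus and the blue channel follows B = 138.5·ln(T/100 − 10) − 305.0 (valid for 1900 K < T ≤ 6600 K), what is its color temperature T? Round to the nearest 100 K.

ln(t − 10) = (243 + 305.0) / 138.5 = 3.9567.
t − 10 = e^3.9567 = 52.283, so t = 62.283.
T = 100·t = 6228 K → 6200 K to the nearest 100 K.

6200 K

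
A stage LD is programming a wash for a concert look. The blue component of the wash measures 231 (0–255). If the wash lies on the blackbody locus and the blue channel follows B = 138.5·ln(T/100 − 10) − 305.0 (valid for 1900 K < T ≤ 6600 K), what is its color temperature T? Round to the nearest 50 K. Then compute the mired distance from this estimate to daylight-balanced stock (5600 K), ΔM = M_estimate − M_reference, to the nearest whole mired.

ln(t − 10) = (231 + 305.0) / 138.5 = 3.8700.
t − 10 = e^3.8700 = 47.944, so t = 57.944.
T = 100·t = 5794 K → 5800 K to the nearest 50 K.
M_estimate = 10⁶/5800 = 172.41; M_reference = 10⁶/5600 = 178.57.
ΔM = 172.41 − 178.57 = -6.16 → -6 mireds.

-6 mireds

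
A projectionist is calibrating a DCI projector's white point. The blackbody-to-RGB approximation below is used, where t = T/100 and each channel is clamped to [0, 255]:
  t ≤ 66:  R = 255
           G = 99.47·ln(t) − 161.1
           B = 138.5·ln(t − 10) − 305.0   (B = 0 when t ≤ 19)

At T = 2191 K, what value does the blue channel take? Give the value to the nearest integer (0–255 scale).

38

t = 2191/100 = 21.91; the t ≤ 66 branch applies.
B = 138.5·ln(21.91 − 10) − 305.0 = 138.5·ln 11.91 − 305.0 = 138.5·2.4774 − 305.0 = 38.117.
Rounded: 38.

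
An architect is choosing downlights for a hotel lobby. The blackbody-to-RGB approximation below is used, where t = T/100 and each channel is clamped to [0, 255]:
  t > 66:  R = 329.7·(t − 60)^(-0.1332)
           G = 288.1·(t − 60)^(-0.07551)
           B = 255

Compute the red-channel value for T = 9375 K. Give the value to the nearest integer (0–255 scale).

t = 9375/100 = 93.75; the t > 66 branch applies.
R = 329.7·(93.75 − 60)^(-0.1332) = 329.7·33.75^(-0.1332) = 329.7·0.62580 = 206.325.
Rounded: 206.

206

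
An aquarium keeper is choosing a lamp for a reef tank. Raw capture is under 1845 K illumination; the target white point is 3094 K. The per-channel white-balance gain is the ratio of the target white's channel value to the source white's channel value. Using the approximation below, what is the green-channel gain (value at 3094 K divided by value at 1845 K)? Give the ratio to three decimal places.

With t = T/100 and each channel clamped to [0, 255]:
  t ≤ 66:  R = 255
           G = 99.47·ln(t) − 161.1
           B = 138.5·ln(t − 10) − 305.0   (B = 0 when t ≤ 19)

1.399

At 1845 K (t = 18.45):
  G = 99.47·ln 18.45 − 161.1 = 99.47·2.9151 − 161.1 = 128.861.
At 3094 K (t = 30.94):
  G = 99.47·ln 30.94 − 161.1 = 99.47·3.4320 − 161.1 = 180.286.
Gain = 180.286 / 128.861 = 1.3991 → 1.399.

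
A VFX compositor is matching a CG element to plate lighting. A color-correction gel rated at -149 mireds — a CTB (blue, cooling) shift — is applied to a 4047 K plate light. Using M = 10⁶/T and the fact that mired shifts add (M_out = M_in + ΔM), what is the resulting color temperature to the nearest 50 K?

M_in = 10⁶/4047 = 247.10 mireds.
M_out = 247.10 + (-149) = 98.10 mireds.
T_out = 10⁶/98.10 = 10194.0 K → 10200 K.

10200 K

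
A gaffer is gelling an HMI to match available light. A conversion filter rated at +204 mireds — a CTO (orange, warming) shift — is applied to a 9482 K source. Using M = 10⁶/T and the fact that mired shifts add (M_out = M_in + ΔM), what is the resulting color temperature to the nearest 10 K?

3230 K

M_in = 10⁶/9482 = 105.46 mireds.
M_out = 105.46 + (+204) = 309.46 mireds.
T_out = 10⁶/309.46 = 3231.4 K → 3230 K.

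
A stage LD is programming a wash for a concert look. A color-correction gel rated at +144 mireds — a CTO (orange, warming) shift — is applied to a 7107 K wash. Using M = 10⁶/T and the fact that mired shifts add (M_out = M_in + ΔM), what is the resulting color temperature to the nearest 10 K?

3510 K

M_in = 10⁶/7107 = 140.71 mireds.
M_out = 140.71 + (+144) = 284.71 mireds.
T_out = 10⁶/284.71 = 3512.4 K → 3510 K.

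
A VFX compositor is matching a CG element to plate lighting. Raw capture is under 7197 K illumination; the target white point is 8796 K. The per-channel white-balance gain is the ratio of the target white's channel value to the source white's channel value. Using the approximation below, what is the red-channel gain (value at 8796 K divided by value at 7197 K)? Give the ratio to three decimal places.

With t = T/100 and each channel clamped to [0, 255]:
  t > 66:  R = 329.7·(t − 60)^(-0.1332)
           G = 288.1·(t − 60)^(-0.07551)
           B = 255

0.893

At 7197 K (t = 71.97):
  R = 329.7·(71.97 − 60)^(-0.1332) = 329.7·11.97^(-0.1332) = 329.7·0.71845 = 236.874.
At 8796 K (t = 87.96):
  R = 329.7·(87.96 − 60)^(-0.1332) = 329.7·27.96^(-0.1332) = 329.7·0.64168 = 211.563.
Gain = 211.563 / 236.874 = 0.8931 → 0.893.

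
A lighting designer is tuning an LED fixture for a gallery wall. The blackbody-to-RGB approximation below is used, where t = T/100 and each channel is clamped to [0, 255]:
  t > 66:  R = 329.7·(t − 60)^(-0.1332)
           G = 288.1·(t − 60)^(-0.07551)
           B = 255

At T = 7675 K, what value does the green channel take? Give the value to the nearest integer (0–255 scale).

233

t = 7675/100 = 76.75; the t > 66 branch applies.
G = 288.1·(76.75 − 60)^(-0.07551) = 288.1·16.75^(-0.07551) = 288.1·0.80830 = 232.872.
Rounded: 233.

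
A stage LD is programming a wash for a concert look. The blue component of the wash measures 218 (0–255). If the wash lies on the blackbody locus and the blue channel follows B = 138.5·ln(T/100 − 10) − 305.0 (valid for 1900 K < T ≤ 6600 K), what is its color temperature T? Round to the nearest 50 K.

5350 K

ln(t − 10) = (218 + 305.0) / 138.5 = 3.7762.
t − 10 = e^3.7762 = 43.649, so t = 53.649.
T = 100·t = 5365 K → 5350 K to the nearest 50 K.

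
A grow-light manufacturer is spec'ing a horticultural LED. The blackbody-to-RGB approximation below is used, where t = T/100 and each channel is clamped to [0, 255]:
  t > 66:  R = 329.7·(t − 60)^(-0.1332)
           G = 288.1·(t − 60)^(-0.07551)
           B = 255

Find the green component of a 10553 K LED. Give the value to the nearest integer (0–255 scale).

t = 10553/100 = 105.53; the t > 66 branch applies.
G = 288.1·(105.53 − 60)^(-0.07551) = 288.1·45.53^(-0.07551) = 288.1·0.74952 = 215.936.
Rounded: 216.

216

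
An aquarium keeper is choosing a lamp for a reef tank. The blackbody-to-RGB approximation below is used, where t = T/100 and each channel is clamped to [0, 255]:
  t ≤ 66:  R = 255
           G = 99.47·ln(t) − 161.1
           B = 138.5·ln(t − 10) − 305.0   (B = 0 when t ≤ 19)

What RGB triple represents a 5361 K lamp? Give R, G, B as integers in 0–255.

R=255, G=235, B=218

t = 5361/100 = 53.61; the t ≤ 66 branch applies.
R = 255 by definition for t ≤ 66.
G = 99.47·ln 53.61 − 161.1 = 99.47·3.9817 − 161.1 = 234.963.
B = 138.5·ln(53.61 − 10) − 305.0 = 138.5·ln 43.61 − 305.0 = 138.5·3.7753 − 305.0 = 217.877.
Rounded: (255, 235, 218).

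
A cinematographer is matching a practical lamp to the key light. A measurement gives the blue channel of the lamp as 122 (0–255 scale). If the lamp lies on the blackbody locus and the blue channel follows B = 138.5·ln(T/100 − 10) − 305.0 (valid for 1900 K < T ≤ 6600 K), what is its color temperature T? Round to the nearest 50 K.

3200 K

ln(t − 10) = (122 + 305.0) / 138.5 = 3.0830.
t − 10 = e^3.0830 = 21.824, so t = 31.824.
T = 100·t = 3182 K → 3200 K to the nearest 50 K.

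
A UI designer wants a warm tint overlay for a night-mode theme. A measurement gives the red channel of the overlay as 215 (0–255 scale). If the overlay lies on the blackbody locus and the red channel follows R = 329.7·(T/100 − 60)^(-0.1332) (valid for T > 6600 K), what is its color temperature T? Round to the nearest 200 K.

8400 K

(t − 60)^(-0.1332) = 215/329.7 = 0.65211.
t − 60 = 0.65211^(1/-0.1332) = 0.65211^(-7.508) = 24.774, so t = 84.774.
T = 100·t = 8477 K → 8400 K to the nearest 200 K.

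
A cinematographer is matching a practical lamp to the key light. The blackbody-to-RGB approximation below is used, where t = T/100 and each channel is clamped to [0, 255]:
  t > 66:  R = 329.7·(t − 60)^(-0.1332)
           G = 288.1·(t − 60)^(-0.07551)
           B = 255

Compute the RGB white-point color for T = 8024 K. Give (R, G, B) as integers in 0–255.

t = 8024/100 = 80.24; the t > 66 branch applies.
R = 329.7·(80.24 − 60)^(-0.1332) = 329.7·20.24^(-0.1332) = 329.7·0.66990 = 220.867.
G = 288.1·(80.24 − 60)^(-0.07551) = 288.1·20.24^(-0.07551) = 288.1·0.79683 = 229.568.
B = 255 by definition for t > 66.
Rounded: (221, 230, 255).

(221, 230, 255)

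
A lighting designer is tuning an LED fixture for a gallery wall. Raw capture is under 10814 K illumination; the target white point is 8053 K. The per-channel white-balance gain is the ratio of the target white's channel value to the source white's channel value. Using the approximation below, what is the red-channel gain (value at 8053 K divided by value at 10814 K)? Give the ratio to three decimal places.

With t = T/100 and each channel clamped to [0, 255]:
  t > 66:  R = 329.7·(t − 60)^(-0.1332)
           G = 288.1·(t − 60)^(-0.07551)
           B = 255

At 10814 K (t = 108.14):
  R = 329.7·(108.14 − 60)^(-0.1332) = 329.7·48.14^(-0.1332) = 329.7·0.59688 = 196.793.
At 8053 K (t = 80.53):
  R = 329.7·(80.53 − 60)^(-0.1332) = 329.7·20.53^(-0.1332) = 329.7·0.66864 = 220.449.
Gain = 220.449 / 196.793 = 1.1202 → 1.120.

1.120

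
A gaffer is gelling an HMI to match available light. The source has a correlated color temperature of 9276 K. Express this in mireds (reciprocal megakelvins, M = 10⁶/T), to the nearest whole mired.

108 mireds

M = 10⁶ / 9276 = 107.805 → 108 mireds.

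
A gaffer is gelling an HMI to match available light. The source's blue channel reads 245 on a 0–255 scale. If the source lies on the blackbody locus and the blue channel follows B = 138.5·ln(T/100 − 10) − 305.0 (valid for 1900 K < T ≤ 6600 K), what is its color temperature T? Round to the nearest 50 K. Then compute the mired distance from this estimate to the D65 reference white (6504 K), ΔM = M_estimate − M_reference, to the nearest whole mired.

ln(t − 10) = (245 + 305.0) / 138.5 = 3.9711.
t − 10 = e^3.9711 = 53.044, so t = 63.044.
T = 100·t = 6304 K → 6300 K to the nearest 50 K.
M_estimate = 10⁶/6300 = 158.73; M_reference = 10⁶/6504 = 153.75.
ΔM = 158.73 − 153.75 = 4.98 → +5 mireds.

+5 mireds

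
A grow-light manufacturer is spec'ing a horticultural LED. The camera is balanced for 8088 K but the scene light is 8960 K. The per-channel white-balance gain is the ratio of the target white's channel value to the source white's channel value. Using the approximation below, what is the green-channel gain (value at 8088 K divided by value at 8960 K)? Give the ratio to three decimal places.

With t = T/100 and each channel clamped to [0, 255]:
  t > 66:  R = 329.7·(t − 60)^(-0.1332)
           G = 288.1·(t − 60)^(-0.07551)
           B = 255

1.027

At 8960 K (t = 89.6):
  G = 288.1·(89.6 − 60)^(-0.07551) = 288.1·29.6^(-0.07551) = 288.1·0.77429 = 223.072.
At 8088 K (t = 80.88):
  G = 288.1·(80.88 − 60)^(-0.07551) = 288.1·20.88^(-0.07551) = 288.1·0.79496 = 229.029.
Gain = 229.029 / 223.072 = 1.0267 → 1.027.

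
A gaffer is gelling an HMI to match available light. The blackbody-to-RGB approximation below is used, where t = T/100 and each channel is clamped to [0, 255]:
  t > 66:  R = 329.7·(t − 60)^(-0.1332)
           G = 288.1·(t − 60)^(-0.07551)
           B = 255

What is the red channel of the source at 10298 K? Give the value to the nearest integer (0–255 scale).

t = 10298/100 = 102.98; the t > 66 branch applies.
R = 329.7·(102.98 − 60)^(-0.1332) = 329.7·42.98^(-0.1332) = 329.7·0.60597 = 199.787.
Rounded: 200.

200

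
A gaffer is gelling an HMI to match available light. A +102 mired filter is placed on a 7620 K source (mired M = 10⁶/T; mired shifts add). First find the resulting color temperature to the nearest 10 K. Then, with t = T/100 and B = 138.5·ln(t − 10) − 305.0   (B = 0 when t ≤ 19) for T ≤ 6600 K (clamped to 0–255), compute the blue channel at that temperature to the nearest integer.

M_in = 10⁶/7620 = 131.23; M_out = 131.23 + (+102) = 233.23.
T_out = 10⁶/233.23 = 4287.5 K → 4290 K; t = 42.9.
B = 138.5·ln(42.9 − 10) − 305.0 = 138.5·ln 32.9 − 305.0 = 138.5·3.4935 − 305.0 = 178.846.
Rounded: 179.

179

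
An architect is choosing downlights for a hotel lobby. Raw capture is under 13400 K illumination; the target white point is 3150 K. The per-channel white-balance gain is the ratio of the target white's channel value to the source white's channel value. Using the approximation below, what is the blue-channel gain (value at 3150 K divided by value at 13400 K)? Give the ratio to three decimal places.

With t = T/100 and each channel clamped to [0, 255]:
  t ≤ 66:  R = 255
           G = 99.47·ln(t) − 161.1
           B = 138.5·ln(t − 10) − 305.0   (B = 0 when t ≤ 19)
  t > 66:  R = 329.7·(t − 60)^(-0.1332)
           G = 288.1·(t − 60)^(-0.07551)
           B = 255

At 13400 K (t = 134):
  B = 255 by definition for t > 66.
At 3150 K (t = 31.5):
  B = 138.5·ln(31.5 − 10) − 305.0 = 138.5·ln 21.5 − 305.0 = 138.5·3.0681 − 305.0 = 119.925.
Gain = 119.925 / 255.000 = 0.4703 → 0.470.

0.470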